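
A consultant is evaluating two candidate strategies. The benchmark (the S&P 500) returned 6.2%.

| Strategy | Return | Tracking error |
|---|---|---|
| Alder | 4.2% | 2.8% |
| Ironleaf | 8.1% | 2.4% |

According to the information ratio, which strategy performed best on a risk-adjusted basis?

Ironleaf

Alder: IR = (4.2% − 6.2%) / 2.8% = -0.714
Ironleaf: IR = (8.1% − 6.2%) / 2.4% = 0.792
Highest: Ironleaf (0.792).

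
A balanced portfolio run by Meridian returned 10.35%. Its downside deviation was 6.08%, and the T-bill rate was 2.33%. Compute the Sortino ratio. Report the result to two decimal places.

Sortino = (Rp − Rf) / σd = (10.35% − 2.33%) / 6.08% = 8.02% / 6.08% = 1.3191

1.32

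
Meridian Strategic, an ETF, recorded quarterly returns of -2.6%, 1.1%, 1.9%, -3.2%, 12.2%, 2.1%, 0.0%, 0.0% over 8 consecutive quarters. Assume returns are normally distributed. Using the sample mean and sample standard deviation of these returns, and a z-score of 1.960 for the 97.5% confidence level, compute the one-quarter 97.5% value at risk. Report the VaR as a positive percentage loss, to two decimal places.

7.89

Mean return r̄ = 11.50 / 8 = 1.4375%
Σ(r − r̄)² = (-2.6 − 1.4375)² + (1.1 − 1.4375)² + … = 158.5388
σ = √[158.5388 / 7] = 4.7590%
VaR = −(r̄ − z·σ) = −(1.4375 − 1.960 × 4.7590) = −(-7.8901) = 7.8901%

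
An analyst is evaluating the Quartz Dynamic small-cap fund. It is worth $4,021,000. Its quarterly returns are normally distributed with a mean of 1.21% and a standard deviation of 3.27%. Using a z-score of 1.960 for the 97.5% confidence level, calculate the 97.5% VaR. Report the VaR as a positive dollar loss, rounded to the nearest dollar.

$209,060

Return at the 97.5% tail: μ − z·σ = 1.21% − 1.960 × 3.27% = 1.21 − 6.4092 = -5.1992%
VaR = −(-5.1992%) × $4,021,000 = 5.1992% × $4,021,000 = $209,060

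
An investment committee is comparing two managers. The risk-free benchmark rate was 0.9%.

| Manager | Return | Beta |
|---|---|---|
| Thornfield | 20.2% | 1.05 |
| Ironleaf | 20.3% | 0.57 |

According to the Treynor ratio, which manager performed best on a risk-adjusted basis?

Thornfield: Treynor = (20.2% − 0.9%) / 1.05 = 18.381
Ironleaf: Treynor = (20.3% − 0.9%) / 0.57 = 34.035
Highest: Ironleaf (34.035).

Ironleaf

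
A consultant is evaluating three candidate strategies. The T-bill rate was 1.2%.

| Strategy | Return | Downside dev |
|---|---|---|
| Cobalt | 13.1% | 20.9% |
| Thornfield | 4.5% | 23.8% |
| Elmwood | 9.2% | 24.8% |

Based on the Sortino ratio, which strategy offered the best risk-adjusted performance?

Cobalt: Sortino ratio = (13.1% − 1.2%) / 20.9% = 0.569
Thornfield: Sortino ratio = (4.5% − 1.2%) / 23.8% = 0.139
Elmwood: Sortino ratio = (9.2% − 1.2%) / 24.8% = 0.323
Highest: Cobalt (0.569).

Cobalt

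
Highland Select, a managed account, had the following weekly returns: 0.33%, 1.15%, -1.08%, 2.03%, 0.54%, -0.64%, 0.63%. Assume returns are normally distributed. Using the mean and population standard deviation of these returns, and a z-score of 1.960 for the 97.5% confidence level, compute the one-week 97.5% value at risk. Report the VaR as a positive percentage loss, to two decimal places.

1.48

r̄ = (0.33 + 1.15 − 1.08 + 2.03 + 0.54 − 0.64 + 0.63) / 7 = 0.4229%
Σ(r − r̄)² = (0.33 − 0.4229)² + (1.15 − 0.4229)² + (-1.08 − 0.4229)² + … = 6.5651
population σ = √(6.5651 / 7) = √0.9379 = 0.9685%
VaR = −(r̄ − z·σ) = −(0.4229 − 1.960 × 0.9685) = −(-1.4754) = 1.4754%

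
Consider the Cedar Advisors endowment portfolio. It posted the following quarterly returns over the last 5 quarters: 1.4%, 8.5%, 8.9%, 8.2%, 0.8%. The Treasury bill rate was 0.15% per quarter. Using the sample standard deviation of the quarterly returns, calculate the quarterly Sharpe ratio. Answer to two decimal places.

1.32

r̄ = (1.4 + 8.5 + 8.9 + 8.2 + 0.8) / 5 = 5.5600%
Σ(r − r̄)² = (1.4 − 5.5600)² + (8.5 − 5.5600)² + … = 66.7320
σ = √[66.7320 / 4] = 4.0845%
Sharpe = (r̄ − rf) / σ = (5.5600 − 0.15) / 4.0845 = 5.4100 / 4.0845 = 1.3245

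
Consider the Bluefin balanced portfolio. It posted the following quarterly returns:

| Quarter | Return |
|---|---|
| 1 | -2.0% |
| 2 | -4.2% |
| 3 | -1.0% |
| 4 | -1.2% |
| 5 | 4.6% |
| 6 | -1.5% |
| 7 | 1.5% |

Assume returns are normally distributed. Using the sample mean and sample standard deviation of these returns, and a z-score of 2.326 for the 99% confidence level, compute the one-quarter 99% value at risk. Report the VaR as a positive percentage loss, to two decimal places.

7.10

r̄ = (-2 − 4.2 − 1 − 1.2 + 4.6 − 1.5 + 1.5) / 7 = -0.5429%
Sample σ = √[Σ(r − r̄)² / 6] = √[47.6771 / 6] = √7.9462 = 2.8189%
VaR = −(r̄ − z·σ) = −(-0.5429 − 2.326 × 2.8189) = −(-7.0997) = 7.0997%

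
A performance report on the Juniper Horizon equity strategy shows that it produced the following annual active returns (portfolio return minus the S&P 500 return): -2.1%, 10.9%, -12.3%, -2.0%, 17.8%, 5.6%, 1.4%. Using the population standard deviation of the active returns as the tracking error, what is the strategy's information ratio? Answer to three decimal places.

0.304

Mean return r̄ = 19.30 / 7 = 2.7571%
Σ(r − r̄)² = (-2.1 − 2.7571)² + (10.9 − 2.7571)² + (-12.3 − 2.7571)² + … = 575.4571
σ = √[575.4571 / 7] = 9.0669%
IR = r̄ / tracking error = 2.7571 / 9.0669 = 0.3041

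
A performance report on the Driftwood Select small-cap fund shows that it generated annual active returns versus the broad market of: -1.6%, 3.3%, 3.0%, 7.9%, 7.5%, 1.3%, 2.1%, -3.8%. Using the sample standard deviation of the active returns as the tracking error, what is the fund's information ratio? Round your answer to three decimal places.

Mean return r̄ = 19.70 / 8 = 2.4625%
Σ(r − r̄)² = (-1.6 − 2.4625)² + (3.3 − 2.4625)² + (3 − 2.4625)² + … = 113.1388
sample σ = √(113.1388 / 7) = √16.1627 = 4.0203%
IR = r̄ / tracking error = 2.4625 / 4.0203 = 0.6125

0.613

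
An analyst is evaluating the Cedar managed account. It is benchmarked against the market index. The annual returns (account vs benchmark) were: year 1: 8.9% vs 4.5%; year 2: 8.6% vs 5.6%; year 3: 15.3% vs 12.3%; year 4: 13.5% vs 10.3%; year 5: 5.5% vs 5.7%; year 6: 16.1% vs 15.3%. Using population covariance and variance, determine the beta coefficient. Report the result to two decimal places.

r̄p = 11.3167%,  r̄m = 8.9500%
Cov = Σ(rp − r̄p)(rm − r̄m) / 6 = 14.2375
Var(rm) = Σ(rm − r̄m)² / 6 = 15.8258
β = Cov / Var = 14.2375 / 15.8258 = 0.8996

0.90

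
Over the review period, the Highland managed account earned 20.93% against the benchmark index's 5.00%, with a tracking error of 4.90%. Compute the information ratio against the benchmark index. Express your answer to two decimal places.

IR = (Rp − Rb) / TE = (20.93% − 5.00%) / 4.90% = 15.93% / 4.90% = 3.2510

3.25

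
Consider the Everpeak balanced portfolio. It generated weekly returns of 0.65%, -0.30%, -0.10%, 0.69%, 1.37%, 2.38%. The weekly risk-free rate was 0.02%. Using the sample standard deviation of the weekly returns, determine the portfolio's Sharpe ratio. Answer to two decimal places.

r̄ = (0.65 − 0.3 − 0.1 + 0.69 + 1.37 + 2.38) / 6 = 4.690 / 6 = 0.7817%
Σ(r − r̄)² = 4.8739; sample σ = √(4.8739/5) = 0.9873%
Sharpe = (r̄ − rf) / σ = (0.7817 − 0.02) / 0.9873 = 0.7617 / 0.9873 = 0.7715

0.77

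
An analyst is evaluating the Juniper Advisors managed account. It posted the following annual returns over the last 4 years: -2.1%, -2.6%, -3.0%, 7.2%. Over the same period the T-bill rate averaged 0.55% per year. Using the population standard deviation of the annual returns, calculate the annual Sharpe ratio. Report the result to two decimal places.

μ = (-2.1 − 2.6 − 3 + 7.2) / 4 = -0.50 / 4 = -0.1250%
Σ(r − μ)² = 71.9475; population σ = √(71.9475/4) = 4.2411%
Sharpe = (μ − rf) / σ = (-0.1250 − 0.55) / 4.2411 = -0.6750 / 4.2411 = -0.1592

-0.16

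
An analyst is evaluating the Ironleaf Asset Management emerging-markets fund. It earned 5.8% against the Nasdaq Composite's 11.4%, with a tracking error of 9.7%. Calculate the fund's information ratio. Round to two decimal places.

IR = (Rp − Rb) / TE = (5.8% − 11.4%) / 9.7% = -5.60% / 9.7% = -0.5773

-0.58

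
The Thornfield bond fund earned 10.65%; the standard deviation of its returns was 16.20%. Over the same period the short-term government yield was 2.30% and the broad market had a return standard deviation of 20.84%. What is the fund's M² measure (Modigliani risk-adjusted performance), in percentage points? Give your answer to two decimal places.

Sharpe = (Rp − Rf) / σp = (10.65% − 2.30%) / 16.20% = 0.5154
M² = Rf + Sharpe × σm = 2.30% + 0.5154 × 20.84% = 13.0409%

13.04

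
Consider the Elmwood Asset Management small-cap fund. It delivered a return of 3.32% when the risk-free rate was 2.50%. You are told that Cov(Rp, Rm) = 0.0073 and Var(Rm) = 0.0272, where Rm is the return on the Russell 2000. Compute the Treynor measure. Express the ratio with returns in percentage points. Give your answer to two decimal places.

3.06

β = Cov / Var = 0.0073 / 0.0272 = 0.2684
Treynor = (Rp − Rf) / β = (3.32% − 2.50%) / 0.2684 = 0.82 / 0.2684 = 3.0551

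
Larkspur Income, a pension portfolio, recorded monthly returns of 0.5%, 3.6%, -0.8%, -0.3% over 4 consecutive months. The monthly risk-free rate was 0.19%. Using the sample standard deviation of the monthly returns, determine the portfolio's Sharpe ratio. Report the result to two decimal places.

0.28

r̄ = (0.5 + 3.6 − 0.8 − 0.3) / 4 = 3.00 / 4 = 0.7500%
Σ(r − r̄)² = (0.5 − 0.7500)² + (3.6 − 0.7500)² + … = 11.6900
σ = √[11.6900 / 3] = 1.9740%
Sharpe = (r̄ − rf) / σ = (0.7500 − 0.19) / 1.9740 = 0.5600 / 1.9740 = 0.2837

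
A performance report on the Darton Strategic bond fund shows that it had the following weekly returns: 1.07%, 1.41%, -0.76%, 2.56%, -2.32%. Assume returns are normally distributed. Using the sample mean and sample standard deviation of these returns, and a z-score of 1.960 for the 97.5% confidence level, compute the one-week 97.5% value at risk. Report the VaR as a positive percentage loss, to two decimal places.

Mean return r̄ = 1.960 / 5 = 0.3920%
Σ(r − r̄)² = (1.07 − 0.3920)² + (1.41 − 0.3920)² + (-0.76 − 0.3920)² + … = 14.8783
sample σ = √(14.8783 / 4) = √3.7196 = 1.9286%
VaR = −(r̄ − z·σ) = −(0.3920 − 1.960 × 1.9286) = −(-3.3881) = 3.3881%

3.39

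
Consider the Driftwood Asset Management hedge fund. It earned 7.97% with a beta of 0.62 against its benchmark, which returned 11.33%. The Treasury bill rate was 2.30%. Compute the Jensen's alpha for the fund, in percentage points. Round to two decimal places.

CAPM expected return = Rf + β(Rm − Rf) = 2.30% + 0.62 × (11.33% − 2.30%) = 2.3 + 0.62 × 9.03 = 7.8986%
Jensen's α = Rp − E[R] = 7.97% − 7.8986% = 0.0714

0.07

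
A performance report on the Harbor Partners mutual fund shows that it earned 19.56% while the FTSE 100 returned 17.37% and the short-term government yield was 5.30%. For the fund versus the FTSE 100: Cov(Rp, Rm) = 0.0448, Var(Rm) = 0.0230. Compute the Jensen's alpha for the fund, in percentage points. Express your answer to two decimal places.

-9.25

β = Cov / Var = 0.0448 / 0.0230 = 1.9478
E[R] = Rf + β(Rm − Rf) = 5.30% + 1.9478 × (17.37% − 5.30%) = 28.8099%
α = Rp − E[R] = 19.56% − 28.8099% = -9.2499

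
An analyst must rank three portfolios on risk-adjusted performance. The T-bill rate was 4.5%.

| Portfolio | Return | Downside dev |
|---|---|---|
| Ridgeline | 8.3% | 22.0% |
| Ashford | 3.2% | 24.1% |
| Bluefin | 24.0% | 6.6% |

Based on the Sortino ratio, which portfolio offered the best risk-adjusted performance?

Ridgeline: Sortino ratio = (8.3% − 4.5%) / 22.0% = 0.173
Ashford: Sortino ratio = (3.2% − 4.5%) / 24.1% = -0.054
Bluefin: Sortino ratio = (24.0% − 4.5%) / 6.6% = 2.955
Highest: Bluefin (2.955).

Bluefin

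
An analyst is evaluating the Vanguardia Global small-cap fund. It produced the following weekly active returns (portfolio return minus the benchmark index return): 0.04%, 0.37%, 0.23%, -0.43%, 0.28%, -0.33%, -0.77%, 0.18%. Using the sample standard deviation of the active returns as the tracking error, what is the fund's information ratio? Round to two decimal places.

Mean return r̄ = -0.430 / 8 = -0.0538%
Σ(r − r̄)² = (0.04 − (-0.0538))² + (0.37 − (-0.0538))² + (0.23 − (-0.0538))² + … = 1.1658
sample σ = √(1.1658 / 7) = √0.1665 = 0.4080%
IR = r̄ / tracking error = -0.0538 / 0.4080 = -0.1319

-0.13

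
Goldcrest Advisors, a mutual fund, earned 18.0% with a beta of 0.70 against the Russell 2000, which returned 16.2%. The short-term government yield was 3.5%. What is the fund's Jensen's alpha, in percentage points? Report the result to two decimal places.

CAPM expected return = Rf + β(Rm − Rf) = 3.5% + 0.70 × (16.2% − 3.5%) = 3.5 + 0.70 × 12.70 = 12.3900%
Jensen's α = Rp − E[R] = 18.0% − 12.3900% = 5.6100

5.61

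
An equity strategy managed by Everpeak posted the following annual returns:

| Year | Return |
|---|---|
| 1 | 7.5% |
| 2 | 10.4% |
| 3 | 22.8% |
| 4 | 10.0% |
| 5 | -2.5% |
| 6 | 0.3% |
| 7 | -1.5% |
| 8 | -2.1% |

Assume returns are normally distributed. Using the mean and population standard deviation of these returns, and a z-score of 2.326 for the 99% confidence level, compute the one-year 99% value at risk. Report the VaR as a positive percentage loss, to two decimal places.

13.59

μ = (7.5 + 10.4 + 22.8 + 10 − 2.5 + 0.3 − 1.5 − 2.1) / 8 = 5.6125%
Σ(r − μ)² = (7.5 − 5.6125)² + (10.4 − 5.6125)² + (22.8 − 5.6125)² + … = 545.2488
population σ = √(545.2488 / 8) = √68.1561 = 8.2557%
VaR = −(μ − z·σ) = −(5.6125 − 2.326 × 8.2557) = −(-13.5903) = 13.5903%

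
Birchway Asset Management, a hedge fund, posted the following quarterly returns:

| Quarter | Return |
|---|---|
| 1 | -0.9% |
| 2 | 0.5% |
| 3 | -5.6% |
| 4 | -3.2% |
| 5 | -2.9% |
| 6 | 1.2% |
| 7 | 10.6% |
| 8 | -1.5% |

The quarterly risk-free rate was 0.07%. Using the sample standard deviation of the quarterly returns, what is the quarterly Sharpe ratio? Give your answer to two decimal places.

-0.06

Mean return r̄ = -1.80 / 8 = -0.2250%
Sample std dev = √[166.7150 / 7] = 4.8802%
Sharpe = (r̄ − rf) / σ = (-0.2250 − 0.07) / 4.8802 = -0.2950 / 4.8802 = -0.0604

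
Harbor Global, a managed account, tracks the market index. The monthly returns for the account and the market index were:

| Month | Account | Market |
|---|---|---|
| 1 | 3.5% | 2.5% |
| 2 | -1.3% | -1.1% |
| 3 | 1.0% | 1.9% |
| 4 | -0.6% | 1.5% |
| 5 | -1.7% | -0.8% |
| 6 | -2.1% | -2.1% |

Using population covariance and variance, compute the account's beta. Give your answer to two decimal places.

0.98

r̄p = -0.2000%,  r̄m = 0.3167%
Cov = Σ(rp − r̄p)(rm − r̄m) / 6 = 2.8883
Var(rm) = Σ(rm − r̄m)² / 6 = 2.9614
β = Cov / Var = 2.8883 / 2.9614 = 0.9753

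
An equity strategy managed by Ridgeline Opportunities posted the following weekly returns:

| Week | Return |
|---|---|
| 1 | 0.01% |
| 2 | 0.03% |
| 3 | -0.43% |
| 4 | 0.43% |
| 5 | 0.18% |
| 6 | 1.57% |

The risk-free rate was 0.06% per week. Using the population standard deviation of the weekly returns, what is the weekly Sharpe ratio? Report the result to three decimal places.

0.382

Mean return r̄ = 1.790 / 6 = 0.2983%
Population σ = √[Σ(r − r̄)² / 6] = √[2.3341 / 6] = √0.3890 = 0.6237%
Sharpe = (r̄ − rf) / σ = (0.2983 − 0.06) / 0.6237 = 0.2383 / 0.6237 = 0.3821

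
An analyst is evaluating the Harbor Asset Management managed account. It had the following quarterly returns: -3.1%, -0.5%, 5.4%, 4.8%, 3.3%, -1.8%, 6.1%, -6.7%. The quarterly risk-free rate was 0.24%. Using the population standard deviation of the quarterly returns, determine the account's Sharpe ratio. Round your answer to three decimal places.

r̄ = (-3.1 − 0.5 + 5.4 + 4.8 + 3.3 − 1.8 + 6.1 − 6.7) / 8 = 7.50 / 8 = 0.9375%
Σ(r − r̄)² = (-3.1 − 0.9375)² + (-0.5 − 0.9375)² + (5.4 − 0.9375)² + … = 151.2588
population σ = √(151.2588 / 8) = √18.9074 = 4.3483%
Sharpe = (r̄ − rf) / σ = (0.9375 − 0.24) / 4.3483 = 0.6975 / 4.3483 = 0.1604

0.160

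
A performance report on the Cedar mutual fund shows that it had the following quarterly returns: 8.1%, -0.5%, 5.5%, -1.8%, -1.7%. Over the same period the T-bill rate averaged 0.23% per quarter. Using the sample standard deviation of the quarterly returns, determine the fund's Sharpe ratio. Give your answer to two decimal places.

r̄ = (8.1 − 0.5 + 5.5 − 1.8 − 1.7) / 5 = 1.9200%
Sample σ = √[Σ(r − r̄)² / 4] = √[83.8080 / 4] = √20.9520 = 4.5773%
Sharpe = (r̄ − rf) / σ = (1.9200 − 0.23) / 4.5773 = 1.6900 / 4.5773 = 0.3692

0.37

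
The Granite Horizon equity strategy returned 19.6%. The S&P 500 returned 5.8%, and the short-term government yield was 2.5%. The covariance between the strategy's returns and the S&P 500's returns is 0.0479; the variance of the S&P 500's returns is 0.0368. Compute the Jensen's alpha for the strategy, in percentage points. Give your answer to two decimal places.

12.80

β = Cov / Var = 0.0479 / 0.0368 = 1.3016
E[R] = Rf + β(Rm − Rf) = 2.5% + 1.3016 × (5.8% − 2.5%) = 6.7953%
α = Rp − E[R] = 19.6% − 6.7953% = 12.8047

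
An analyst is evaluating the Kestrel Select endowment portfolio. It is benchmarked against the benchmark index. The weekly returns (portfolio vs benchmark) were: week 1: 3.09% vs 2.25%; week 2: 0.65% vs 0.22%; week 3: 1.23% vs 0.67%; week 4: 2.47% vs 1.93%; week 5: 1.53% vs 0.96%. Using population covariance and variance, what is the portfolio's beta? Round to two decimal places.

1.14

r̄p = 1.7940%,  r̄m = 1.2060%
Cov = Σ(rp − r̄p)(rm − r̄m) / 5 = 0.6675
Var(rm) = Σ(rm − r̄m)² / 5 = 0.5868
β = Cov / Var = 0.6675 / 0.5868 = 1.1375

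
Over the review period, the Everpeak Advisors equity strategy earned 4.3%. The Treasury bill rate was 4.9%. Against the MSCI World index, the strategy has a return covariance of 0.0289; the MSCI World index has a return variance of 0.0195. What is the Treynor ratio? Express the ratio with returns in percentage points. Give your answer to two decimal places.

β = Cov / Var = 0.0289 / 0.0195 = 1.4821
Treynor = (Rp − Rf) / β = (4.3% − 4.9%) / 1.4821 = -0.60 / 1.4821 = -0.4048

-0.40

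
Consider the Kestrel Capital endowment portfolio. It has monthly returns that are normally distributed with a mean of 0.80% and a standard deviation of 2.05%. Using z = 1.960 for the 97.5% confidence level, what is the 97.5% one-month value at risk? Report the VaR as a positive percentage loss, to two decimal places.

3.22

VaR (as % loss) = −(μ − z·σ) = −(0.80% − 1.960 × 2.05%) = −(-3.2180%) = 3.2180%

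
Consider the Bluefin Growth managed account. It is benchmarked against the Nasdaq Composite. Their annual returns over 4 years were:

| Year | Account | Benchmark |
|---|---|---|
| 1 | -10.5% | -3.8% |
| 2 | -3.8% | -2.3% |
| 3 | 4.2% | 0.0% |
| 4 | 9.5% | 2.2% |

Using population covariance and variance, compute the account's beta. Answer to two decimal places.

3.32

r̄p = -0.1500%,  r̄m = -0.9750%
Cov = Σ(rp − r̄p)(rm − r̄m) / 4 = 17.2388
Var(rm) = Σ(rm − r̄m)² / 4 = 5.1919
β = Cov / Var = 17.2388 / 5.1919 = 3.3203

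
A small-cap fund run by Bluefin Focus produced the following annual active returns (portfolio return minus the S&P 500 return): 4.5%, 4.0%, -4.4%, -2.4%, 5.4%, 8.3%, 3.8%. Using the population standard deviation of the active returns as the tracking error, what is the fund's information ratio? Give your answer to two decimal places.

0.66

r̄ = (4.5 + 4 − 4.4 − 2.4 + 5.4 + 8.3 + 3.8) / 7 = 2.7429%
Population σ = √[Σ(r − r̄)² / 7] = √[121.1971 / 7] = √17.3139 = 4.1610%
IR = r̄ / tracking error = 2.7429 / 4.1610 = 0.6592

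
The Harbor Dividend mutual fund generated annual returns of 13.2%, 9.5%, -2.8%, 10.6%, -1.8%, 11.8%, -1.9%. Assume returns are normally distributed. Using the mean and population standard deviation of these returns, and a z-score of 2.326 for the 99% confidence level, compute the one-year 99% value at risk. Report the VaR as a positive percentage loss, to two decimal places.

10.16

r̄ = (13.2 + 9.5 − 2.8 + 10.6 − 1.8 + 11.8 − 1.9) / 7 = 38.60 / 7 = 5.5143%
Σ(r − r̄)² = (13.2 − 5.5143)² + (9.5 − 5.5143)² + … = 317.9286
population σ = √(317.9286 / 7) = √45.4184 = 6.7393%
VaR = −(r̄ − z·σ) = −(5.5143 − 2.326 × 6.7393) = −(-10.1613) = 10.1613%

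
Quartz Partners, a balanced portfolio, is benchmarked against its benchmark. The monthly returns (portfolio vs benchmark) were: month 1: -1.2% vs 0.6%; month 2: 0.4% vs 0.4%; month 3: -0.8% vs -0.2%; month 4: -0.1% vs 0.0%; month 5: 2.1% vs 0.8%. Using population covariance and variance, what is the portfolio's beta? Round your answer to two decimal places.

1.67

r̄p = 0.0800%,  r̄m = 0.3200%
Cov = Σ(rp − r̄p)(rm − r̄m) / 5 = 0.2304
Var(rm) = Σ(rm − r̄m)² / 5 = 0.1376
β = Cov / Var = 0.2304 / 0.1376 = 1.6744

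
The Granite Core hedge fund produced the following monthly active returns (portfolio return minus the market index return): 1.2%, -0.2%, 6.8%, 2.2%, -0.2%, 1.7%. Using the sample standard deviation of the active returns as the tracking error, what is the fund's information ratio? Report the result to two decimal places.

Mean return r̄ = 11.50 / 6 = 1.9167%
Σ(r − r̄)² = (1.2 − 1.9167)² + (-0.2 − 1.9167)² + (6.8 − 1.9167)² + … = 33.4483
sample σ = √(33.4483 / 5) = √6.6897 = 2.5864%
IR = r̄ / tracking error = 1.9167 / 2.5864 = 0.7411

0.74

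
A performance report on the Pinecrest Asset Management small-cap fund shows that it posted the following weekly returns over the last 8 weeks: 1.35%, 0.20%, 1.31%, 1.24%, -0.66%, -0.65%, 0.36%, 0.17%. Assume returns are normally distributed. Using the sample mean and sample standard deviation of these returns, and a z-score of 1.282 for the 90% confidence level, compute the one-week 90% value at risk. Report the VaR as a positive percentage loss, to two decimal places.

0.64

r̄ = (1.35 + 0.2 + 1.31 + 1.24 − 0.66 − 0.65 + 0.36 + 0.17) / 8 = 0.4150%
Σ(r − r̄)² = (1.35 − 0.4150)² + (0.2 − 0.4150)² + … = 4.7550
sample σ = √(4.7550 / 7) = √0.6793 = 0.8242%
VaR = −(r̄ − z·σ) = −(0.4150 − 1.282 × 0.8242) = −(-0.6416) = 0.6416%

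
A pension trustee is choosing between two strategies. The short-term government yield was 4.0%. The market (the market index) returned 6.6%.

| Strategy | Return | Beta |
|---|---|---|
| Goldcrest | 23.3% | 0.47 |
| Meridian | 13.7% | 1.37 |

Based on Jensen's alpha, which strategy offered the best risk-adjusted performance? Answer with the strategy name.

Goldcrest: α = 23.3% − [4.0% + 0.47 × (6.6% − 4.0%)] = 18.078
Meridian: α = 13.7% − [4.0% + 1.37 × (6.6% − 4.0%)] = 6.138
Highest: Goldcrest (18.078).

Goldcrest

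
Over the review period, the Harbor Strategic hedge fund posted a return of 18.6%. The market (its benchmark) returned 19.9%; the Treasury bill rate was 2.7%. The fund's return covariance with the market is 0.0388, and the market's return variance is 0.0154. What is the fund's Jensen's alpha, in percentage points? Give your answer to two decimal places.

-27.44

β = Cov / Var = 0.0388 / 0.0154 = 2.5195
E[R] = Rf + β(Rm − Rf) = 2.7% + 2.5195 × (19.9% − 2.7%) = 46.0354%
α = Rp − E[R] = 18.6% − 46.0354% = -27.4354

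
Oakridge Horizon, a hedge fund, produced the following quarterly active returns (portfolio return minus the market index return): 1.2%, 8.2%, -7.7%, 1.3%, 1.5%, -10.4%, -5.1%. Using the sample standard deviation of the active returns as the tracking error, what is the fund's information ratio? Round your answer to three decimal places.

r̄ = (1.2 + 8.2 − 7.7 + 1.3 + 1.5 − 10.4 − 5.1) / 7 = -1.5714%
Sample std dev = √[248.7943 / 6] = 6.4394%
IR = r̄ / tracking error = -1.5714 / 6.4394 = -0.2440

-0.244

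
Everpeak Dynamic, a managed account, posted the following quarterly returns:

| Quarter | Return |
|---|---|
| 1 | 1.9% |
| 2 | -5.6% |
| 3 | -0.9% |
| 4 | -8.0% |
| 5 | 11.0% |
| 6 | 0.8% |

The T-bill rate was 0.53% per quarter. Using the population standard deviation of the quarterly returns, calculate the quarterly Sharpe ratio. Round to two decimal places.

-0.11

r̄ = (1.9 − 5.6 − 0.9 − 8 + 11 + 0.8) / 6 = -0.1333%
Population σ = √[Σ(r − r̄)² / 6] = √[221.3133 / 6] = √36.8856 = 6.0734%
Sharpe = (r̄ − rf) / σ = (-0.1333 − 0.53) / 6.0734 = -0.6633 / 6.0734 = -0.1092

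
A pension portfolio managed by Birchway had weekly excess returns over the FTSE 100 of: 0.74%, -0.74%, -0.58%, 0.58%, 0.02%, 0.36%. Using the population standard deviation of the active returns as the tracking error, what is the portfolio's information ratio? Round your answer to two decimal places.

μ = (0.74 − 0.74 − 0.58 + 0.58 + 0.02 + 0.36) / 6 = 0.0633%
Population σ = √[Σ(r − μ)² / 6] = √[1.8739 / 6] = √0.3123 = 0.5588%
IR = μ / tracking error = 0.0633 / 0.5588 = 0.1133

0.11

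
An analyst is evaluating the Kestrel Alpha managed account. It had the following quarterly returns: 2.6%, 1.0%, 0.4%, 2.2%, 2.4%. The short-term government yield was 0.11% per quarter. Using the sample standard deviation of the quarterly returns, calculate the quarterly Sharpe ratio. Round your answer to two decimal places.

r̄ = (2.6 + 1 + 0.4 + 2.2 + 2.4) / 5 = 8.60 / 5 = 1.7200%
Σ(r − r̄)² = (2.6 − 1.7200)² + (1 − 1.7200)² + (0.4 − 1.7200)² + … = 3.7280
sample σ = √(3.7280 / 4) = √0.9320 = 0.9654%
Sharpe = (r̄ − rf) / σ = (1.7200 − 0.11) / 0.9654 = 1.6100 / 0.9654 = 1.6677

1.67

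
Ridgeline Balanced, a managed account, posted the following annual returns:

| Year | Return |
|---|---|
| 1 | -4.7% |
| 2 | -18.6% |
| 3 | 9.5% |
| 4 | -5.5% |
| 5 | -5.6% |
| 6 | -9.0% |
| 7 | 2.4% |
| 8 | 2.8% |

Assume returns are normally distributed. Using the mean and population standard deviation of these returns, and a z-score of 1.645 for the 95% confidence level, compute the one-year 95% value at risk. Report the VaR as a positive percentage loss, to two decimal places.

16.74

Mean return μ = -28.70 / 8 = -3.5875%
Population σ = √[Σ(r − μ)² / 8] = √[511.5488 / 8] = √63.9436 = 7.9965%
VaR = −(μ − z·σ) = −(-3.5875 − 1.645 × 7.9965) = −(-16.7417) = 16.7417%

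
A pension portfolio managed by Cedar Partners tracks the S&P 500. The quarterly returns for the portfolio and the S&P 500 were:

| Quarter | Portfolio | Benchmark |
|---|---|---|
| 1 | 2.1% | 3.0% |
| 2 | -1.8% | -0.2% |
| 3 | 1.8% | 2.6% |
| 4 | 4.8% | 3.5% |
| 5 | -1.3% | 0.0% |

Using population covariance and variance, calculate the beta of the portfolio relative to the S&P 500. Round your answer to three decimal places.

1.489

r̄p = 1.1200%,  r̄m = 1.7800%
Cov = Σ(rp − r̄p)(rm − r̄m) / 5 = 3.6344
Var(rm) = Σ(rm − r̄m)² / 5 = 2.4416
β = Cov / Var = 3.6344 / 2.4416 = 1.4885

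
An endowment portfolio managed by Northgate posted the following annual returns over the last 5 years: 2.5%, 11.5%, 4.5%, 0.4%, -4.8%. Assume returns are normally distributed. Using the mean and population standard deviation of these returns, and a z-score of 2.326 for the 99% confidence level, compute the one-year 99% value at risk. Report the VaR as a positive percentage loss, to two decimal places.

Mean return μ = 14.10 / 5 = 2.8200%
Σ(r − μ)² = (2.5 − 2.8200)² + (11.5 − 2.8200)² + (4.5 − 2.8200)² + … = 142.1880
population σ = √(142.1880 / 5) = √28.4376 = 5.3327%
VaR = −(μ − z·σ) = −(2.8200 − 2.326 × 5.3327) = −(-9.5839) = 9.5839%

9.58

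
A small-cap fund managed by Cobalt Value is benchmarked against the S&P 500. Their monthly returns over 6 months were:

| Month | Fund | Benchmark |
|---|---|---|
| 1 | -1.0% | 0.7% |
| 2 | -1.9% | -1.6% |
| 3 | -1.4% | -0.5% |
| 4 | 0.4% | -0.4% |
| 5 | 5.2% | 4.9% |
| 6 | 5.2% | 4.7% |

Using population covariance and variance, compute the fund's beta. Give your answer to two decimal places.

r̄p = 1.0833%,  r̄m = 1.3000%
Cov = Σ(rp − r̄p)(rm − r̄m) / 6 = 7.3917
Var(rm) = Σ(rm − r̄m)² / 6 = 6.5700
β = Cov / Var = 7.3917 / 6.5700 = 1.1251

1.13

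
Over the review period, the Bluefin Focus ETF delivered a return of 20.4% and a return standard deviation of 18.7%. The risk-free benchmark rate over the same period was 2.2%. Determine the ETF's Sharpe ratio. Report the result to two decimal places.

Sharpe = (Rp − Rf) / σp = (20.4% − 2.2%) / 18.7% = 18.20% / 18.7% = 0.9733

0.97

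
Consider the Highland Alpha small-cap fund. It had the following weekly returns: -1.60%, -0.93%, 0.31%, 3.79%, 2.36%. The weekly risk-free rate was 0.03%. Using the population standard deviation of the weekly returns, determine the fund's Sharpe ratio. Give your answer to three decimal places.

μ = (-1.6 − 0.93 + 0.31 + 3.79 + 2.36) / 5 = 0.7860%
Σ(r − μ)² = 20.3657; population σ = √(20.3657/5) = 2.0182%
Sharpe = (μ − rf) / σ = (0.7860 − 0.03) / 2.0182 = 0.7560 / 2.0182 = 0.3746

0.375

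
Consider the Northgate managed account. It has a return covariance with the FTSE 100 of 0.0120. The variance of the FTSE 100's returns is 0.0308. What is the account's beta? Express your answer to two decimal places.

0.39

β = Cov(Rp, Rm) / Var(Rm) = 0.0120 / 0.0308 = 0.3896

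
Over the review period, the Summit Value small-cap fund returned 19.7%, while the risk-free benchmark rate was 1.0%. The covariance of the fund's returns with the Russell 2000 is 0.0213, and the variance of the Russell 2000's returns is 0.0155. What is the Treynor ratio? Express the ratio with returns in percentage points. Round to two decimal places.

β = Cov / Var = 0.0213 / 0.0155 = 1.3742
Treynor = (Rp − Rf) / β = (19.7% − 1.0%) / 1.3742 = 18.70 / 1.3742 = 13.6079

13.61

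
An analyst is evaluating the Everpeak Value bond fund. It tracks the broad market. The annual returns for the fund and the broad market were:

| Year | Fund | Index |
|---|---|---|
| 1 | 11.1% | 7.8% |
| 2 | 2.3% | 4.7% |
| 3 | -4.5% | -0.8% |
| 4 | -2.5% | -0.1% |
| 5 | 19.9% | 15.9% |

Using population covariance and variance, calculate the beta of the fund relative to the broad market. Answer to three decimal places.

1.475

r̄p = 5.2600%,  r̄m = 5.5000%
Cov = Σ(rp − r̄p)(rm − r̄m) / 5 = 54.6000
Var(rm) = Σ(rm − r̄m)² / 5 = 37.0280
β = Cov / Var = 54.6000 / 37.0280 = 1.4746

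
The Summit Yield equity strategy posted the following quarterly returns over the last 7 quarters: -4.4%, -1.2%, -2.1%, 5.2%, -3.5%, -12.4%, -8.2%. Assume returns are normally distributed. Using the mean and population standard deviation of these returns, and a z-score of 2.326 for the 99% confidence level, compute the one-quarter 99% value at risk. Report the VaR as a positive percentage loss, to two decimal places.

r̄ = (-4.4 − 1.2 − 2.1 + 5.2 − 3.5 − 12.4 − 8.2) / 7 = -26.60 / 7 = -3.8000%
Population std dev = √[184.4200 / 7] = 5.1328%
VaR = −(r̄ − z·σ) = −(-3.8000 − 2.326 × 5.1328) = −(-15.7389) = 15.7389%

15.74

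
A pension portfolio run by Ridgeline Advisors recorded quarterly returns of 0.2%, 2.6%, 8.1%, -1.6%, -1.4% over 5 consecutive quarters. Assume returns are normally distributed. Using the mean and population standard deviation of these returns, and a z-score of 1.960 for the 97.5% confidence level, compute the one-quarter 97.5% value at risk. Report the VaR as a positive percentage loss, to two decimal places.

5.46

μ = (0.2 + 2.6 + 8.1 − 1.6 − 1.4) / 5 = 7.90 / 5 = 1.5800%
Population std dev = √[64.4480 / 5] = 3.5902%
VaR = −(μ − z·σ) = −(1.5800 − 1.960 × 3.5902) = −(-5.4568) = 5.4568%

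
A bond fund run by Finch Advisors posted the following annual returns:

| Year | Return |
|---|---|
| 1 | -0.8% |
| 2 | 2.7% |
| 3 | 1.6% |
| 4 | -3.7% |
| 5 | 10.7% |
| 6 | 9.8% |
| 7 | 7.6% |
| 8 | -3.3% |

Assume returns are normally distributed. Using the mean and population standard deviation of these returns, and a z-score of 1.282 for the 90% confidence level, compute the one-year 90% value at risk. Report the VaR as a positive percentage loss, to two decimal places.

3.76

μ = (-0.8 + 2.7 + 1.6 − 3.7 + 10.7 + 9.8 + 7.6 − 3.3) / 8 = 24.60 / 8 = 3.0750%
Σ(r − μ)² = (-0.8 − 3.0750)² + (2.7 − 3.0750)² + (1.6 − 3.0750)² + … = 227.7150
population σ = √(227.7150 / 8) = √28.4644 = 5.3352%
VaR = −(μ − z·σ) = −(3.0750 − 1.282 × 5.3352) = −(-3.7647) = 3.7647%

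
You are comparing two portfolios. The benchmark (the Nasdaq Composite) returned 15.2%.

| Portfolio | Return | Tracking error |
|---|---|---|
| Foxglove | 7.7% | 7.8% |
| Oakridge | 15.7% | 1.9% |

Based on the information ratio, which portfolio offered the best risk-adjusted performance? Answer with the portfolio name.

Foxglove: IR = (7.7% − 15.2%) / 7.8% = -0.962
Oakridge: IR = (15.7% − 15.2%) / 1.9% = 0.263
Highest: Oakridge (0.263).

Oakridge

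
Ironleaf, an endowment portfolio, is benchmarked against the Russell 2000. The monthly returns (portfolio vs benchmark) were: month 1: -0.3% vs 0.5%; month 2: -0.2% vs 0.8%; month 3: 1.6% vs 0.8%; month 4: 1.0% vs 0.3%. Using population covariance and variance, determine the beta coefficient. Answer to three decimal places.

0.056

r̄p = 0.5250%,  r̄m = 0.6000%
Cov = Σ(rp − r̄p)(rm − r̄m) / 4 = 0.0025
Var(rm) = Σ(rm − r̄m)² / 4 = 0.0450
β = Cov / Var = 0.0025 / 0.0450 = 0.0556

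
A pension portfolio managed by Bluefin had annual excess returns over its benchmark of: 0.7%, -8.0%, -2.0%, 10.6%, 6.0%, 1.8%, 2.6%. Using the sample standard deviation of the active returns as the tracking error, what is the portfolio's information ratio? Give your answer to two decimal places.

r̄ = (0.7 − 8 − 2 + 10.6 + 6 + 1.8 + 2.6) / 7 = 11.70 / 7 = 1.6714%
Σ(r − r̄)² = 207.2943; sample σ = √(207.2943/6) = 5.8778%
IR = r̄ / tracking error = 1.6714 / 5.8778 = 0.2844

0.28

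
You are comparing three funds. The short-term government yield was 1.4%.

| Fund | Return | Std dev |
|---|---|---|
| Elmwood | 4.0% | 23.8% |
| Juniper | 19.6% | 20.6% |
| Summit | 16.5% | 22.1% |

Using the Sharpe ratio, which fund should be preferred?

Juniper

Elmwood: Sharpe ratio = (4.0% − 1.4%) / 23.8% = 0.109
Juniper: Sharpe ratio = (19.6% − 1.4%) / 20.6% = 0.883
Summit: Sharpe ratio = (16.5% − 1.4%) / 22.1% = 0.683
Highest: Juniper (0.883).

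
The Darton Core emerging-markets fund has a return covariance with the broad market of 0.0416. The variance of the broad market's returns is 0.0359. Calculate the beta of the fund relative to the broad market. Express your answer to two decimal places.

1.16

β = Cov(Rp, Rm) / Var(Rm) = 0.0416 / 0.0359 = 1.1588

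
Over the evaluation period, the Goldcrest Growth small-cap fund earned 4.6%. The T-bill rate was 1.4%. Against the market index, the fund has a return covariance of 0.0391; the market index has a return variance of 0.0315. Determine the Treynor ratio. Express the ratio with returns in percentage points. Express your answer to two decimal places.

2.58

β = Cov / Var = 0.0391 / 0.0315 = 1.2413
Treynor = (Rp − Rf) / β = (4.6% − 1.4%) / 1.2413 = 3.20 / 1.2413 = 2.5779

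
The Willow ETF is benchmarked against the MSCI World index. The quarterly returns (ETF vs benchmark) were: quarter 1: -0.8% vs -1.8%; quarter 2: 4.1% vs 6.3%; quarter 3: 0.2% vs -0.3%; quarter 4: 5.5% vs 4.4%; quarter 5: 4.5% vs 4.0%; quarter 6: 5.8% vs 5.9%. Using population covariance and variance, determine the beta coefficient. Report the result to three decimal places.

r̄p = 3.2167%,  r̄m = 3.0833%
Cov = Σ(rp − r̄p)(rm − r̄m) / 6 = 7.3536
Var(rm) = Σ(rm − r̄m)² / 6 = 9.3581
β = Cov / Var = 7.3536 / 9.3581 = 0.7858

0.786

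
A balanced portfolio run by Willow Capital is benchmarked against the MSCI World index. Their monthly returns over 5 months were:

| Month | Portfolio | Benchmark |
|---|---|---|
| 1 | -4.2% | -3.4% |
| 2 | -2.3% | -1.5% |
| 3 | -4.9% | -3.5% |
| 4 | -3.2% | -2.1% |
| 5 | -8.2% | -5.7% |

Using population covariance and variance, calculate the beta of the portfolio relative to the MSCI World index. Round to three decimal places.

r̄p = -4.5600%,  r̄m = -3.2400%
Cov = Σ(rp − r̄p)(rm − r̄m) / 5 = 2.8936
Var(rm) = Σ(rm − r̄m)² / 5 = 2.0944
β = Cov / Var = 2.8936 / 2.0944 = 1.3816

1.382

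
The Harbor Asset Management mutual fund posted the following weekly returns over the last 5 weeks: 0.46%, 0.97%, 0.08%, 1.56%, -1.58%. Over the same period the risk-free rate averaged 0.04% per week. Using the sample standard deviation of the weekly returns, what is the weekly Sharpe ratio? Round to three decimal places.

0.217

μ = (0.46 + 0.97 + 0.08 + 1.56 − 1.58) / 5 = 1.490 / 5 = 0.2980%
Σ(r − μ)² = (0.46 − 0.2980)² + (0.97 − 0.2980)² + … = 5.6449
σ = √[5.6449 / 4] = 1.1879%
Sharpe = (μ − rf) / σ = (0.2980 − 0.04) / 1.1879 = 0.2580 / 1.1879 = 0.2172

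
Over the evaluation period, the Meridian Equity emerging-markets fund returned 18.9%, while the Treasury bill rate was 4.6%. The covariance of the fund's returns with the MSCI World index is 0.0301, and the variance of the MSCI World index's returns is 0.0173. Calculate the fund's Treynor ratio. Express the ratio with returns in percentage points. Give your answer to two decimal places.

β = Cov / Var = 0.0301 / 0.0173 = 1.7399
Treynor = (Rp − Rf) / β = (18.9% − 4.6%) / 1.7399 = 14.30 / 1.7399 = 8.2189

8.22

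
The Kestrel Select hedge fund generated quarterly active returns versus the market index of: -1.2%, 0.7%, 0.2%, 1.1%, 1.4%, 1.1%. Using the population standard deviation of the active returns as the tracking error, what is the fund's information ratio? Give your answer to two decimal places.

r̄ = (-1.2 + 0.7 + 0.2 + 1.1 + 1.4 + 1.1) / 6 = 0.5500%
Σ(r − r̄)² = (-1.2 − 0.5500)² + (0.7 − 0.5500)² + … = 4.5350
population σ = √(4.5350 / 6) = √0.7558 = 0.8694%
IR = r̄ / tracking error = 0.5500 / 0.8694 = 0.6326

0.63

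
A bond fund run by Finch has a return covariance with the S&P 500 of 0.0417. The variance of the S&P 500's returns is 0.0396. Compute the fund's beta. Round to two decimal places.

1.05

β = Cov(Rp, Rm) / Var(Rm) = 0.0417 / 0.0396 = 1.0530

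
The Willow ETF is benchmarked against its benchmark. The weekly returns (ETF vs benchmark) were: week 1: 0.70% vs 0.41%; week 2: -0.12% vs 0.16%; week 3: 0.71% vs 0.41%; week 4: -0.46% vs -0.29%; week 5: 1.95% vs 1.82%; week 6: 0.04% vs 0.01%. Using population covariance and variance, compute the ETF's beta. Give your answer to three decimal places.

r̄p = 0.4700%,  r̄m = 0.4200%
Cov = Σ(rp − r̄p)(rm − r̄m) / 6 = 0.5096
Var(rm) = Σ(rm − r̄m)² / 6 = 0.4500
β = Cov / Var = 0.5096 / 0.4500 = 1.1324

1.132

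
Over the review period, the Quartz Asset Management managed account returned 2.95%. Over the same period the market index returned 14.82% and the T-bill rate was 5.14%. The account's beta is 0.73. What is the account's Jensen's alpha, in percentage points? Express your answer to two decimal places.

CAPM expected return = Rf + β(Rm − Rf) = 5.14% + 0.73 × (14.82% − 5.14%) = 5.14 + 0.73 × 9.68 = 12.2064%
Jensen's α = Rp − E[R] = 2.95% − 12.2064% = -9.2564

-9.26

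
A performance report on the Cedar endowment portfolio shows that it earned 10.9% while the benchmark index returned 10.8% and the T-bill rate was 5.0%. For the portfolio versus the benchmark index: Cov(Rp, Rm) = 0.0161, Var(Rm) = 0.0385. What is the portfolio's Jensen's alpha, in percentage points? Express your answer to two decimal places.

3.47

β = Cov / Var = 0.0161 / 0.0385 = 0.4182
E[R] = Rf + β(Rm − Rf) = 5.0% + 0.4182 × (10.8% − 5.0%) = 7.4256%
α = Rp − E[R] = 10.9% − 7.4256% = 3.4744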